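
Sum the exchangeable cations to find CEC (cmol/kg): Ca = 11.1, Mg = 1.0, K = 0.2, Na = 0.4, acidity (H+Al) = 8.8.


Step 1: CEC = Ca + Mg + K + Na + (H+Al)
Step 2: CEC = 11.1 + 1.0 + 0.2 + 0.4 + 8.8
Step 3: CEC = 21.5 cmol/kg

21.5


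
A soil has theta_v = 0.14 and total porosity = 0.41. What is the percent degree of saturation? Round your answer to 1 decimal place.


Step 1: S = 100 * theta_v / n
Step 2: S = 100 * 0.14 / 0.41
Step 3: S = 34.1%

34.1


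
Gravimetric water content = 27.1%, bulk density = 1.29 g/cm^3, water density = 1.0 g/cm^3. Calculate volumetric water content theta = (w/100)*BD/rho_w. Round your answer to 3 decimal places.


Step 1: theta = (w / 100) * BD / rho_w
Step 2: theta = (27.1 / 100) * 1.29 / 1.0
Step 3: theta = 0.271 * 1.29
Step 4: theta = 0.35

0.35


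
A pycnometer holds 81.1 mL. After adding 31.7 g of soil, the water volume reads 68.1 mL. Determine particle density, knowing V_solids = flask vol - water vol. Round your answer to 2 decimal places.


Step 1: Volume of solids = flask volume - water volume with soil
Step 2: V_solids = 81.1 - 68.1 = 13.0 mL
Step 3: Particle density = mass / V_solids = 31.7 / 13.0 = 2.44 g/cm^3

2.44


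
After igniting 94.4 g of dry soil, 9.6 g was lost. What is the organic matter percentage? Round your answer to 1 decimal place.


Step 1: OM% = 100 * LOI / sample mass
Step 2: OM = 100 * 9.6 / 94.4
Step 3: OM = 10.2%

10.2


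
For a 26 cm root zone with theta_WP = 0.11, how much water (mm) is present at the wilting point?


Step 1: Water (mm) = theta_WP * depth * 10
Step 2: Water = 0.11 * 26 * 10
Step 3: Water = 28.6 mm

28.6


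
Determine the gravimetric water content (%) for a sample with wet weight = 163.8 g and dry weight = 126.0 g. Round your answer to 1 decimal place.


Step 1: Water mass = wet - dry = 163.8 - 126.0 = 37.8 g
Step 2: w = 100 * water mass / dry mass
Step 3: w = 100 * 37.8 / 126.0 = 30.0%

30.0


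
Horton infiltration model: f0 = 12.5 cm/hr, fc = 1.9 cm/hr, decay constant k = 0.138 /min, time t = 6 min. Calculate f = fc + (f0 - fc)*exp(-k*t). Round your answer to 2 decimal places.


Step 1: f = fc + (f0 - fc) * exp(-k * t)
Step 2: exp(-0.138 * 6) = 0.436922
Step 3: f = 1.9 + (12.5 - 1.9) * 0.436922
Step 4: f = 1.9 + 10.6 * 0.436922
Step 5: f = 6.53 cm/hr

6.53


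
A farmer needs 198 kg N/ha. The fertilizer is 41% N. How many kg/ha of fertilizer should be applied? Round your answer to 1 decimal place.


Step 1: Fertilizer rate = target N / (N content / 100)
Step 2: Rate = 198 / (41 / 100)
Step 3: Rate = 198 / 0.41
Step 4: Rate = 482.9 kg/ha

482.9


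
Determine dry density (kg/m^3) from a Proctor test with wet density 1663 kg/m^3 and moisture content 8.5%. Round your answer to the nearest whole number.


Step 1: Dry density = wet density / (1 + w/100)
Step 2: Dry density = 1663 / (1 + 8.5/100)
Step 3: Dry density = 1663 / 1.085
Step 4: Dry density = 1533 kg/m^3

1533


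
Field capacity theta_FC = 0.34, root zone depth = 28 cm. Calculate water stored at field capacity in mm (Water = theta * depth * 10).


Step 1: Water (mm) = theta_FC * depth (cm) * 10
Step 2: Water = 0.34 * 28 * 10
Step 3: Water = 95.2 mm

95.2


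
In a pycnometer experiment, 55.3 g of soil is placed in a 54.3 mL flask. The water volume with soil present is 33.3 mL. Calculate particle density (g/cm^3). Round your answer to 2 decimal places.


Step 1: Volume of solids = flask volume - water volume with soil
Step 2: V_solids = 54.3 - 33.3 = 21.0 mL
Step 3: Particle density = mass / V_solids = 55.3 / 21.0 = 2.63 g/cm^3

2.63


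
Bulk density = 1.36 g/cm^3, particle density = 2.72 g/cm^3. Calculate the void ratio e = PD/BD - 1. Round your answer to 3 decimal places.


Step 1: e = PD / BD - 1
Step 2: e = 2.72 / 1.36 - 1
Step 3: e = 2.0 - 1
Step 4: e = 1.0

1.0


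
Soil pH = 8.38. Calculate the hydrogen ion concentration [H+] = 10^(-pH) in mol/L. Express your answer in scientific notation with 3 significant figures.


Step 1: [H+] = 10^(-pH)
Step 2: [H+] = 10^(-8.38)
Step 3: [H+] = 4.17e-09 mol/L

4.17e-09


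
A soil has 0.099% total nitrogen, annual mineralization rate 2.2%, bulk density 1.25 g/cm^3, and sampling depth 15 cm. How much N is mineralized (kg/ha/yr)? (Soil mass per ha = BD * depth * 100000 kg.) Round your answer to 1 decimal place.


Step 1: Soil mass per ha = BD * depth * 100000 = 1.25 * 15 * 100000 = 1875000 kg
Step 2: Total N pool = soil mass * N%/100 = 1875000 * 0.099/100 = 1856.25 kg/ha
Step 3: N mineralized = N pool * rate%/100 = 1856.25 * 2.2/100 = 40.8 kg/ha/yr

40.8


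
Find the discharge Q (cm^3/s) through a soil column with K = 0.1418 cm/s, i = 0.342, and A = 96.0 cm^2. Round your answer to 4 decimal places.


Step 1: Apply Darcy's law: Q = K * i * A
Step 2: Q = 0.1418 * 0.342 * 96.0
Step 3: Q = 4.6556 cm^3/s

4.6556


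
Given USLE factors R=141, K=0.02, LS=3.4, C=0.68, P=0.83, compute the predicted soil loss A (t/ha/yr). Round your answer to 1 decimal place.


Step 1: A = R * K * LS * C * P
Step 2: R * K = 141 * 0.02 = 2.82
Step 3: (R*K) * LS = 2.82 * 3.4 = 9.588
Step 4: * C * P = 9.588 * 0.68 * 0.83 = 5.4
Step 5: A = 5.4 t/(ha*yr)

5.4


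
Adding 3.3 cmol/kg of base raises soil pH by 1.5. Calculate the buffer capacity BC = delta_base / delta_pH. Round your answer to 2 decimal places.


Step 1: BC = change in base / change in pH
Step 2: BC = 3.3 / 1.5
Step 3: BC = 2.2 cmol/(kg*pH unit)

2.2


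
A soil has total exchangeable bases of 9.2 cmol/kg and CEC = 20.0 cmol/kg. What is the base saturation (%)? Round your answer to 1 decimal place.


Step 1: BS = 100 * (sum of bases) / CEC
Step 2: BS = 100 * 9.2 / 20.0
Step 3: BS = 46.0%

46.0


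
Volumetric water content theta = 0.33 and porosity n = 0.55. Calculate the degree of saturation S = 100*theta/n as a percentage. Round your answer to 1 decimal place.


Step 1: S = 100 * theta_v / n
Step 2: S = 100 * 0.33 / 0.55
Step 3: S = 60.0%

60.0


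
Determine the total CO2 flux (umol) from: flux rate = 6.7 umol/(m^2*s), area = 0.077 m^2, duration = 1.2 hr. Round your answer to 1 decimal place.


Step 1: Convert time to seconds: 1.2 hr * 3600 = 4320.0 s
Step 2: Total = flux * area * time_s
Step 3: Total = 6.7 * 0.077 * 4320.0
Step 4: Total = 2228.7 umol

2228.7


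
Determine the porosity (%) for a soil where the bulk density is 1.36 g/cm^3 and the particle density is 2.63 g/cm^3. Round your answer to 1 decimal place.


Step 1: Formula: n = 100 * (1 - BD / PD)
Step 2: n = 100 * (1 - 1.36 / 2.63)
Step 3: n = 100 * (1 - 0.51711)
Step 4: n = 48.3%

48.3


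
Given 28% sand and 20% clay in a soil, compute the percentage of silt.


Step 1: sand + silt + clay = 100%
Step 2: silt = 100 - sand - clay
Step 3: silt = 100 - 28 - 20
Step 4: silt = 52%

52


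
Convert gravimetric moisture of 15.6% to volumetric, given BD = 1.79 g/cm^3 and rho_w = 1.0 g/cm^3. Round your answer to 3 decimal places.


Step 1: theta = (w / 100) * BD / rho_w
Step 2: theta = (15.6 / 100) * 1.79 / 1.0
Step 3: theta = 0.156 * 1.79
Step 4: theta = 0.279

0.279


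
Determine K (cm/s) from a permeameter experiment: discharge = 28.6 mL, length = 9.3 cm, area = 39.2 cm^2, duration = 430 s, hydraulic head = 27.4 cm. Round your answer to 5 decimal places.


Step 1: K = Q * L / (A * t * h)
Step 2: Numerator = 28.6 * 9.3 = 265.98
Step 3: Denominator = 39.2 * 430 * 27.4 = 461854.4
Step 4: K = 265.98 / 461854.4 = 0.00058 cm/s

0.00058


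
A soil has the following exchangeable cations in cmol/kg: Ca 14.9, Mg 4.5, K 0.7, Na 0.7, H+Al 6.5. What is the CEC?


Step 1: CEC = Ca + Mg + K + Na + (H+Al)
Step 2: CEC = 14.9 + 4.5 + 0.7 + 0.7 + 6.5
Step 3: CEC = 27.3 cmol/kg

27.3


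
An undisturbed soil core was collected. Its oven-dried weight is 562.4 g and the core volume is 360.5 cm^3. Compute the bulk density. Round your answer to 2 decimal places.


Step 1: Identify the formula: BD = dry mass / volume
Step 2: Substitute values: BD = 562.4 / 360.5
Step 3: BD = 1.56 g/cm^3

1.56


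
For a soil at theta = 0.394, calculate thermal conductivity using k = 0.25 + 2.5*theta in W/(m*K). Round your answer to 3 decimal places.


Step 1: k = 0.25 + 2.5 * theta
Step 2: k = 0.25 + 2.5 * 0.394
Step 3: k = 0.25 + 0.985
Step 4: k = 1.235 W/(m*K)

1.235


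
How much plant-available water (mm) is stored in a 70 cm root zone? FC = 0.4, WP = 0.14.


Step 1: Available water = (FC - WP) * depth * 10
Step 2: AW = (0.4 - 0.14) * 70 * 10
Step 3: AW = 0.26 * 70 * 10
Step 4: AW = 182.0 mm

182.0


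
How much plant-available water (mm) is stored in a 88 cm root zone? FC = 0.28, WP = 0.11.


Step 1: Available water = (FC - WP) * depth * 10
Step 2: AW = (0.28 - 0.11) * 88 * 10
Step 3: AW = 0.17 * 88 * 10
Step 4: AW = 149.6 mm

149.6


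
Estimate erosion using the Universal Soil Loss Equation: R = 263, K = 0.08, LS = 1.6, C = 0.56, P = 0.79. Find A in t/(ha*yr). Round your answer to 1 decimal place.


Step 1: A = R * K * LS * C * P
Step 2: R * K = 263 * 0.08 = 21.04
Step 3: (R*K) * LS = 21.04 * 1.6 = 33.664
Step 4: * C * P = 33.664 * 0.56 * 0.79 = 14.9
Step 5: A = 14.9 t/(ha*yr)

14.9


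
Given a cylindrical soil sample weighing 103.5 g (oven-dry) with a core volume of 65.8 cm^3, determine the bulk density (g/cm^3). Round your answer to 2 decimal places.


Step 1: Identify the formula: BD = dry mass / volume
Step 2: Substitute values: BD = 103.5 / 65.8
Step 3: BD = 1.57 g/cm^3

1.57


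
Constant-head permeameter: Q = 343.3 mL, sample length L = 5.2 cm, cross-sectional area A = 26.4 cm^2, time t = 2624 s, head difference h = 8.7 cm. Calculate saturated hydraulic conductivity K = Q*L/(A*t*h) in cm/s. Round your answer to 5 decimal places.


Step 1: K = Q * L / (A * t * h)
Step 2: Numerator = 343.3 * 5.2 = 1785.16
Step 3: Denominator = 26.4 * 2624 * 8.7 = 602680.32
Step 4: K = 1785.16 / 602680.32 = 0.00296 cm/s

0.00296


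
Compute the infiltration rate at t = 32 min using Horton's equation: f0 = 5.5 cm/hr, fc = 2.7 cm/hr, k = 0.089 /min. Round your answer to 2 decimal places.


Step 1: f = fc + (f0 - fc) * exp(-k * t)
Step 2: exp(-0.089 * 32) = 0.05796
Step 3: f = 2.7 + (5.5 - 2.7) * 0.05796
Step 4: f = 2.7 + 2.8 * 0.05796
Step 5: f = 2.86 cm/hr

2.86


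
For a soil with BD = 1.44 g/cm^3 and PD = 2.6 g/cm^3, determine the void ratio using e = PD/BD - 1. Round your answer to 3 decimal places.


Step 1: e = PD / BD - 1
Step 2: e = 2.6 / 1.44 - 1
Step 3: e = 1.80556 - 1
Step 4: e = 0.806

0.806


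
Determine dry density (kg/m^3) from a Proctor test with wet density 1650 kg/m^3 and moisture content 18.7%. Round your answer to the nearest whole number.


Step 1: Dry density = wet density / (1 + w/100)
Step 2: Dry density = 1650 / (1 + 18.7/100)
Step 3: Dry density = 1650 / 1.187
Step 4: Dry density = 1390 kg/m^3

1390


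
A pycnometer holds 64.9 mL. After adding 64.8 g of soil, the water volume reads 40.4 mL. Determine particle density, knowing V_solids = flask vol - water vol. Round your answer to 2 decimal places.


Step 1: Volume of solids = flask volume - water volume with soil
Step 2: V_solids = 64.9 - 40.4 = 24.5 mL
Step 3: Particle density = mass / V_solids = 64.8 / 24.5 = 2.64 g/cm^3

2.64


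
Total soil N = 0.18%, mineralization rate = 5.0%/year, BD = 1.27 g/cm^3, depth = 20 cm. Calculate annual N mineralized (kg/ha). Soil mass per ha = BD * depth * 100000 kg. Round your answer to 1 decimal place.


Step 1: Soil mass per ha = BD * depth * 100000 = 1.27 * 20 * 100000 = 2540000 kg
Step 2: Total N pool = soil mass * N%/100 = 2540000 * 0.18/100 = 4572.0 kg/ha
Step 3: N mineralized = N pool * rate%/100 = 4572.0 * 5.0/100 = 228.6 kg/ha/yr

228.6


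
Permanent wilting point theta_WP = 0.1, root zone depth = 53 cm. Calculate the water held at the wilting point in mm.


Step 1: Water (mm) = theta_WP * depth * 10
Step 2: Water = 0.1 * 53 * 10
Step 3: Water = 53.0 mm

53.0


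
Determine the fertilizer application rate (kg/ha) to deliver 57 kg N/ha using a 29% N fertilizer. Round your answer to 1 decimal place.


Step 1: Fertilizer rate = target N / (N content / 100)
Step 2: Rate = 57 / (29 / 100)
Step 3: Rate = 57 / 0.29
Step 4: Rate = 196.6 kg/ha

196.6


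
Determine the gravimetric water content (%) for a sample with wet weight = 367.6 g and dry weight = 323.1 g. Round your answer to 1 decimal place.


Step 1: Water mass = wet - dry = 367.6 - 323.1 = 44.5 g
Step 2: w = 100 * water mass / dry mass
Step 3: w = 100 * 44.5 / 323.1 = 13.8%

13.8


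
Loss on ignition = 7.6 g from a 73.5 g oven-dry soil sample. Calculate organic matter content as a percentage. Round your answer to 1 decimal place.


Step 1: OM% = 100 * LOI / sample mass
Step 2: OM = 100 * 7.6 / 73.5
Step 3: OM = 10.3%

10.3


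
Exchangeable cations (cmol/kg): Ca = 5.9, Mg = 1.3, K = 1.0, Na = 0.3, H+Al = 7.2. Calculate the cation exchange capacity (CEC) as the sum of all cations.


Step 1: CEC = Ca + Mg + K + Na + (H+Al)
Step 2: CEC = 5.9 + 1.3 + 1.0 + 0.3 + 7.2
Step 3: CEC = 15.7 cmol/kg

15.7


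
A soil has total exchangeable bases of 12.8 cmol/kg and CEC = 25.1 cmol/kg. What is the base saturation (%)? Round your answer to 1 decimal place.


Step 1: BS = 100 * (sum of bases) / CEC
Step 2: BS = 100 * 12.8 / 25.1
Step 3: BS = 51.0%

51.0


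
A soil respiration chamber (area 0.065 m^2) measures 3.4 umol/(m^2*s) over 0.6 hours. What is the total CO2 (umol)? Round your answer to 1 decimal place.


Step 1: Convert time to seconds: 0.6 hr * 3600 = 2160.0 s
Step 2: Total = flux * area * time_s
Step 3: Total = 3.4 * 0.065 * 2160.0
Step 4: Total = 477.4 umol

477.4


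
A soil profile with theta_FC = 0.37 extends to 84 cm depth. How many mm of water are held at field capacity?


Step 1: Water (mm) = theta_FC * depth (cm) * 10
Step 2: Water = 0.37 * 84 * 10
Step 3: Water = 310.8 mm

310.8


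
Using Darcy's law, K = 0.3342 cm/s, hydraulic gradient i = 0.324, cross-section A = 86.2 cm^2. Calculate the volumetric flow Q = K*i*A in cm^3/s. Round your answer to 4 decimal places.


Step 1: Apply Darcy's law: Q = K * i * A
Step 2: Q = 0.3342 * 0.324 * 86.2
Step 3: Q = 9.3338 cm^3/s

9.3338


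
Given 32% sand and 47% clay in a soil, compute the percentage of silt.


Step 1: sand + silt + clay = 100%
Step 2: silt = 100 - sand - clay
Step 3: silt = 100 - 32 - 47
Step 4: silt = 21%

21


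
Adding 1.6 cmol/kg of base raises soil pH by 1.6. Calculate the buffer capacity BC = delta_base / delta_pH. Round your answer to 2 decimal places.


Step 1: BC = change in base / change in pH
Step 2: BC = 1.6 / 1.6
Step 3: BC = 1.0 cmol/(kg*pH unit)

1.0


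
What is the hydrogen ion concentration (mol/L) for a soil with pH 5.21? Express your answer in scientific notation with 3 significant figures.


Step 1: [H+] = 10^(-pH)
Step 2: [H+] = 10^(-5.21)
Step 3: [H+] = 6.17e-06 mol/L

6.17e-06


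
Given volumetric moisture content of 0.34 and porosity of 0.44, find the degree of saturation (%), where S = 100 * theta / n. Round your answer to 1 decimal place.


Step 1: S = 100 * theta_v / n
Step 2: S = 100 * 0.34 / 0.44
Step 3: S = 77.3%

77.3


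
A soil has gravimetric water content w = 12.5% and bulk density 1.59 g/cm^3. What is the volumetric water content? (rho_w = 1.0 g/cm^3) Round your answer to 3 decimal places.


Step 1: theta = (w / 100) * BD / rho_w
Step 2: theta = (12.5 / 100) * 1.59 / 1.0
Step 3: theta = 0.125 * 1.59
Step 4: theta = 0.199

0.199


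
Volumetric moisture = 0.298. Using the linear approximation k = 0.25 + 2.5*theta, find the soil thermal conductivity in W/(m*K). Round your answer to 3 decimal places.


Step 1: k = 0.25 + 2.5 * theta
Step 2: k = 0.25 + 2.5 * 0.298
Step 3: k = 0.25 + 0.745
Step 4: k = 0.995 W/(m*K)

0.995


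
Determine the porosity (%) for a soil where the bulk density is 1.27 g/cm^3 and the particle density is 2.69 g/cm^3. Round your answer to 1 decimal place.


Step 1: Formula: n = 100 * (1 - BD / PD)
Step 2: n = 100 * (1 - 1.27 / 2.69)
Step 3: n = 100 * (1 - 0.47212)
Step 4: n = 52.8%

52.8


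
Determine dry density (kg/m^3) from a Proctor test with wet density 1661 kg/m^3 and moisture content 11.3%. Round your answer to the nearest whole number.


Step 1: Dry density = wet density / (1 + w/100)
Step 2: Dry density = 1661 / (1 + 11.3/100)
Step 3: Dry density = 1661 / 1.113
Step 4: Dry density = 1492 kg/m^3

1492


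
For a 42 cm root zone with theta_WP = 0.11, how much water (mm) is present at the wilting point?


Step 1: Water (mm) = theta_WP * depth * 10
Step 2: Water = 0.11 * 42 * 10
Step 3: Water = 46.2 mm

46.2


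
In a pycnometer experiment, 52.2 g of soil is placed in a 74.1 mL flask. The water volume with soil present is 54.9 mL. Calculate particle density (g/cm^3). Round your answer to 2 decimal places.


Step 1: Volume of solids = flask volume - water volume with soil
Step 2: V_solids = 74.1 - 54.9 = 19.2 mL
Step 3: Particle density = mass / V_solids = 52.2 / 19.2 = 2.72 g/cm^3

2.72


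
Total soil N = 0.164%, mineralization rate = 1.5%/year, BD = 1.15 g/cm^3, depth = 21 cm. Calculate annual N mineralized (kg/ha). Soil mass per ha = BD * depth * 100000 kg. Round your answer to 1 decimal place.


Step 1: Soil mass per ha = BD * depth * 100000 = 1.15 * 21 * 100000 = 2415000 kg
Step 2: Total N pool = soil mass * N%/100 = 2415000 * 0.164/100 = 3960.6 kg/ha
Step 3: N mineralized = N pool * rate%/100 = 3960.6 * 1.5/100 = 59.4 kg/ha/yr

59.4


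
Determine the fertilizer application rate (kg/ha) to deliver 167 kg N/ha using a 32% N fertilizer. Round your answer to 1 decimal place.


Step 1: Fertilizer rate = target N / (N content / 100)
Step 2: Rate = 167 / (32 / 100)
Step 3: Rate = 167 / 0.32
Step 4: Rate = 521.9 kg/ha

521.9


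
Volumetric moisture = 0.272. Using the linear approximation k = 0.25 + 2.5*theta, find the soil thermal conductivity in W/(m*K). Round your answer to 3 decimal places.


Step 1: k = 0.25 + 2.5 * theta
Step 2: k = 0.25 + 2.5 * 0.272
Step 3: k = 0.25 + 0.68
Step 4: k = 0.93 W/(m*K)

0.93


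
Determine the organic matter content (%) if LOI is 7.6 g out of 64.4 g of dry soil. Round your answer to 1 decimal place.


Step 1: OM% = 100 * LOI / sample mass
Step 2: OM = 100 * 7.6 / 64.4
Step 3: OM = 11.8%

11.8


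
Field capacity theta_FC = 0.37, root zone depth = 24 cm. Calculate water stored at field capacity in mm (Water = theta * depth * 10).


Step 1: Water (mm) = theta_FC * depth (cm) * 10
Step 2: Water = 0.37 * 24 * 10
Step 3: Water = 88.8 mm

88.8


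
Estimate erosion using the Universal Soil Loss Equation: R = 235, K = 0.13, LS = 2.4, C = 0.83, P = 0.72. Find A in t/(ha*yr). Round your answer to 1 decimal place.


Step 1: A = R * K * LS * C * P
Step 2: R * K = 235 * 0.13 = 30.55
Step 3: (R*K) * LS = 30.55 * 2.4 = 73.32
Step 4: * C * P = 73.32 * 0.83 * 0.72 = 43.8
Step 5: A = 43.8 t/(ha*yr)

43.8


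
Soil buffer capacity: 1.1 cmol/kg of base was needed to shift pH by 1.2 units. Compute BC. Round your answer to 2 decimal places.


Step 1: BC = change in base / change in pH
Step 2: BC = 1.1 / 1.2
Step 3: BC = 0.92 cmol/(kg*pH unit)

0.92


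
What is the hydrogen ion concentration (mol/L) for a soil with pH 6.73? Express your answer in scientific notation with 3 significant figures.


Step 1: [H+] = 10^(-pH)
Step 2: [H+] = 10^(-6.73)
Step 3: [H+] = 1.86e-07 mol/L

1.86e-07


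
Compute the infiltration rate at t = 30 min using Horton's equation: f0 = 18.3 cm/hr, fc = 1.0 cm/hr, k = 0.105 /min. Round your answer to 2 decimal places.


Step 1: f = fc + (f0 - fc) * exp(-k * t)
Step 2: exp(-0.105 * 30) = 0.042852
Step 3: f = 1.0 + (18.3 - 1.0) * 0.042852
Step 4: f = 1.0 + 17.3 * 0.042852
Step 5: f = 1.74 cm/hr

1.74


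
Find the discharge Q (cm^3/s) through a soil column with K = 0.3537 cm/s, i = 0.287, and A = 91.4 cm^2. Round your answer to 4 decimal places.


Step 1: Apply Darcy's law: Q = K * i * A
Step 2: Q = 0.3537 * 0.287 * 91.4
Step 3: Q = 9.2782 cm^3/s

9.2782


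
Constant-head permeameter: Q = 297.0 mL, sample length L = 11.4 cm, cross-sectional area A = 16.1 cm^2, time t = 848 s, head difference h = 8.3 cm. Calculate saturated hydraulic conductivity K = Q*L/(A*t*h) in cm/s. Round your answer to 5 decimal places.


Step 1: K = Q * L / (A * t * h)
Step 2: Numerator = 297.0 * 11.4 = 3385.8
Step 3: Denominator = 16.1 * 848 * 8.3 = 113318.24
Step 4: K = 3385.8 / 113318.24 = 0.02988 cm/s

0.02988


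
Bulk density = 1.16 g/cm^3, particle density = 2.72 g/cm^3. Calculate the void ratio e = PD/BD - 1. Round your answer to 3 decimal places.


Step 1: e = PD / BD - 1
Step 2: e = 2.72 / 1.16 - 1
Step 3: e = 2.34483 - 1
Step 4: e = 1.345

1.345


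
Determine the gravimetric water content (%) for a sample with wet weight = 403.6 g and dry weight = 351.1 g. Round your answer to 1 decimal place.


Step 1: Water mass = wet - dry = 403.6 - 351.1 = 52.5 g
Step 2: w = 100 * water mass / dry mass
Step 3: w = 100 * 52.5 / 351.1 = 15.0%

15.0


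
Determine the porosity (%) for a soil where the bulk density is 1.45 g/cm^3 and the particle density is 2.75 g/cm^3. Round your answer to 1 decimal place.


Step 1: Formula: n = 100 * (1 - BD / PD)
Step 2: n = 100 * (1 - 1.45 / 2.75)
Step 3: n = 100 * (1 - 0.52727)
Step 4: n = 47.3%

47.3


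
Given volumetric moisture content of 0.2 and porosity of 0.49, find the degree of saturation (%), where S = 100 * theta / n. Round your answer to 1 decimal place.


Step 1: S = 100 * theta_v / n
Step 2: S = 100 * 0.2 / 0.49
Step 3: S = 40.8%

40.8


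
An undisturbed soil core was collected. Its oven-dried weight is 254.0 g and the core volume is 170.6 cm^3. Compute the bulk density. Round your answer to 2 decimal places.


Step 1: Identify the formula: BD = dry mass / volume
Step 2: Substitute values: BD = 254.0 / 170.6
Step 3: BD = 1.49 g/cm^3

1.49


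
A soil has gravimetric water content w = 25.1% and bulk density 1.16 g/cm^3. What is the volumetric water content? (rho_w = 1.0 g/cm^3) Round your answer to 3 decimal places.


Step 1: theta = (w / 100) * BD / rho_w
Step 2: theta = (25.1 / 100) * 1.16 / 1.0
Step 3: theta = 0.251 * 1.16
Step 4: theta = 0.291

0.291


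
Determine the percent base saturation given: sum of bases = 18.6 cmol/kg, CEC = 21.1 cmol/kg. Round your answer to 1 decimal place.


Step 1: BS = 100 * (sum of bases) / CEC
Step 2: BS = 100 * 18.6 / 21.1
Step 3: BS = 88.2%

88.2


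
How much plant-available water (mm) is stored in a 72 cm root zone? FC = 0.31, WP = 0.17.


Step 1: Available water = (FC - WP) * depth * 10
Step 2: AW = (0.31 - 0.17) * 72 * 10
Step 3: AW = 0.14 * 72 * 10
Step 4: AW = 100.8 mm

100.8


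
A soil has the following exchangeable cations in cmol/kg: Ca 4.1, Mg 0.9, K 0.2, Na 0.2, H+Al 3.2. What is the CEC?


Step 1: CEC = Ca + Mg + K + Na + (H+Al)
Step 2: CEC = 4.1 + 0.9 + 0.2 + 0.2 + 3.2
Step 3: CEC = 8.6 cmol/kg

8.6


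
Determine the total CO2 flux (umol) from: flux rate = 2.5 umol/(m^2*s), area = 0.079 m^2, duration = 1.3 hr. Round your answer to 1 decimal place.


Step 1: Convert time to seconds: 1.3 hr * 3600 = 4680.0 s
Step 2: Total = flux * area * time_s
Step 3: Total = 2.5 * 0.079 * 4680.0
Step 4: Total = 924.3 umol

924.3


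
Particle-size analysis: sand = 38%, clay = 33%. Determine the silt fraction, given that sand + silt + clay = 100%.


Step 1: sand + silt + clay = 100%
Step 2: silt = 100 - sand - clay
Step 3: silt = 100 - 38 - 33
Step 4: silt = 29%

29


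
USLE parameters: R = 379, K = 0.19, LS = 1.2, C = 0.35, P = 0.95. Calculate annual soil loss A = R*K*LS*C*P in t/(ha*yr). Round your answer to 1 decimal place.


Step 1: A = R * K * LS * C * P
Step 2: R * K = 379 * 0.19 = 72.01
Step 3: (R*K) * LS = 72.01 * 1.2 = 86.412
Step 4: * C * P = 86.412 * 0.35 * 0.95 = 28.7
Step 5: A = 28.7 t/(ha*yr)

28.7


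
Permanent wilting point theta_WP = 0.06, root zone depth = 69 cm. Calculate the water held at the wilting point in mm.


Step 1: Water (mm) = theta_WP * depth * 10
Step 2: Water = 0.06 * 69 * 10
Step 3: Water = 41.4 mm

41.4


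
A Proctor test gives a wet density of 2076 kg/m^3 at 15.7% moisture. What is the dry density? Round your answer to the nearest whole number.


Step 1: Dry density = wet density / (1 + w/100)
Step 2: Dry density = 2076 / (1 + 15.7/100)
Step 3: Dry density = 2076 / 1.157
Step 4: Dry density = 1794 kg/m^3

1794


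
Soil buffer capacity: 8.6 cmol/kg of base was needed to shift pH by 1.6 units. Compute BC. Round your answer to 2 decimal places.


Step 1: BC = change in base / change in pH
Step 2: BC = 8.6 / 1.6
Step 3: BC = 5.38 cmol/(kg*pH unit)

5.38


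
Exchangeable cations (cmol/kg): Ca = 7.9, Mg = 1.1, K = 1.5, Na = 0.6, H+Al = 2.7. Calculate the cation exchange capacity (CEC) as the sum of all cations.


Step 1: CEC = Ca + Mg + K + Na + (H+Al)
Step 2: CEC = 7.9 + 1.1 + 1.5 + 0.6 + 2.7
Step 3: CEC = 13.8 cmol/kg

13.8


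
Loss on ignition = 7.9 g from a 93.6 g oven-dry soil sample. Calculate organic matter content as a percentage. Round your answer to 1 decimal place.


Step 1: OM% = 100 * LOI / sample mass
Step 2: OM = 100 * 7.9 / 93.6
Step 3: OM = 8.4%

8.4


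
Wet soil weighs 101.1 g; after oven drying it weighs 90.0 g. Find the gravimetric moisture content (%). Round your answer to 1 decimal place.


Step 1: Water mass = wet - dry = 101.1 - 90.0 = 11.1 g
Step 2: w = 100 * water mass / dry mass
Step 3: w = 100 * 11.1 / 90.0 = 12.3%

12.3


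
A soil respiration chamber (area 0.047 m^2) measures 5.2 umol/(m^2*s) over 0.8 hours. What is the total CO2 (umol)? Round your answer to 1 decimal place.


Step 1: Convert time to seconds: 0.8 hr * 3600 = 2880.0 s
Step 2: Total = flux * area * time_s
Step 3: Total = 5.2 * 0.047 * 2880.0
Step 4: Total = 703.9 umol

703.9


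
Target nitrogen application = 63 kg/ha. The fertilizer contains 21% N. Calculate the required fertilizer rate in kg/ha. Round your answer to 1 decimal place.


Step 1: Fertilizer rate = target N / (N content / 100)
Step 2: Rate = 63 / (21 / 100)
Step 3: Rate = 63 / 0.21
Step 4: Rate = 300.0 kg/ha

300.0


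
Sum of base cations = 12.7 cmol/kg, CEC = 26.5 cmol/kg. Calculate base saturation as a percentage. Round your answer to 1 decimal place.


Step 1: BS = 100 * (sum of bases) / CEC
Step 2: BS = 100 * 12.7 / 26.5
Step 3: BS = 47.9%

47.9


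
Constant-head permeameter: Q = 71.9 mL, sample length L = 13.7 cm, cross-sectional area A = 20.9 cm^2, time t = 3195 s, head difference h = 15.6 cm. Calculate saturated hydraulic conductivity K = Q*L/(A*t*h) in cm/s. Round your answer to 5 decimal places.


Step 1: K = Q * L / (A * t * h)
Step 2: Numerator = 71.9 * 13.7 = 985.03
Step 3: Denominator = 20.9 * 3195 * 15.6 = 1041697.8
Step 4: K = 985.03 / 1041697.8 = 0.00095 cm/s

0.00095


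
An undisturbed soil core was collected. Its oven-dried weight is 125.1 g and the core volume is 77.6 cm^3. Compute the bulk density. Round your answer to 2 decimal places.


Step 1: Identify the formula: BD = dry mass / volume
Step 2: Substitute values: BD = 125.1 / 77.6
Step 3: BD = 1.61 g/cm^3

1.61


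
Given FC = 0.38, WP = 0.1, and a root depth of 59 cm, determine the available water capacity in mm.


Step 1: Available water = (FC - WP) * depth * 10
Step 2: AW = (0.38 - 0.1) * 59 * 10
Step 3: AW = 0.28 * 59 * 10
Step 4: AW = 165.2 mm

165.2


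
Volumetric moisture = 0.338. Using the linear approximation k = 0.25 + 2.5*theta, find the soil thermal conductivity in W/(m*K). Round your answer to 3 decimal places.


Step 1: k = 0.25 + 2.5 * theta
Step 2: k = 0.25 + 2.5 * 0.338
Step 3: k = 0.25 + 0.845
Step 4: k = 1.095 W/(m*K)

1.095


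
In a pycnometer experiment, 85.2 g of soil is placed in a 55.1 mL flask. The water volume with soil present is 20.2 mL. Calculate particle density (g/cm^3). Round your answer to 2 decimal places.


Step 1: Volume of solids = flask volume - water volume with soil
Step 2: V_solids = 55.1 - 20.2 = 34.9 mL
Step 3: Particle density = mass / V_solids = 85.2 / 34.9 = 2.44 g/cm^3

2.44


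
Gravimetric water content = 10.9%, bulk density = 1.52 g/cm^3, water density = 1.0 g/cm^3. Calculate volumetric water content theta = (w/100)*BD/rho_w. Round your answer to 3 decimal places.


Step 1: theta = (w / 100) * BD / rho_w
Step 2: theta = (10.9 / 100) * 1.52 / 1.0
Step 3: theta = 0.109 * 1.52
Step 4: theta = 0.166

0.166


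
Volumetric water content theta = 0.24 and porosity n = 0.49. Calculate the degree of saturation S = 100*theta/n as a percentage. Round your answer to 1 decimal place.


Step 1: S = 100 * theta_v / n
Step 2: S = 100 * 0.24 / 0.49
Step 3: S = 49.0%

49.0


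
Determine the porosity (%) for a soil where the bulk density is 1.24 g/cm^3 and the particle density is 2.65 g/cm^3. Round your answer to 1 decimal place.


Step 1: Formula: n = 100 * (1 - BD / PD)
Step 2: n = 100 * (1 - 1.24 / 2.65)
Step 3: n = 100 * (1 - 0.46792)
Step 4: n = 53.2%

53.2


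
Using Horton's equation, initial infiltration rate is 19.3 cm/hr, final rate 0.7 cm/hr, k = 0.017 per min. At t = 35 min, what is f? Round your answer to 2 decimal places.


Step 1: f = fc + (f0 - fc) * exp(-k * t)
Step 2: exp(-0.017 * 35) = 0.551563
Step 3: f = 0.7 + (19.3 - 0.7) * 0.551563
Step 4: f = 0.7 + 18.6 * 0.551563
Step 5: f = 10.96 cm/hr

10.96


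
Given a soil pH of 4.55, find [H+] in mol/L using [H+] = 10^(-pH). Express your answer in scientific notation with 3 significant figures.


Step 1: [H+] = 10^(-pH)
Step 2: [H+] = 10^(-4.55)
Step 3: [H+] = 2.82e-05 mol/L

2.82e-05


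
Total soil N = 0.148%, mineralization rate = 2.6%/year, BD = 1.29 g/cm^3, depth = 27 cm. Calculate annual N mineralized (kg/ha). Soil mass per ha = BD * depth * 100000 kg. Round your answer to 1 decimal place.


Step 1: Soil mass per ha = BD * depth * 100000 = 1.29 * 27 * 100000 = 3483000 kg
Step 2: Total N pool = soil mass * N%/100 = 3483000 * 0.148/100 = 5154.84 kg/ha
Step 3: N mineralized = N pool * rate%/100 = 5154.84 * 2.6/100 = 134.0 kg/ha/yr

134.0


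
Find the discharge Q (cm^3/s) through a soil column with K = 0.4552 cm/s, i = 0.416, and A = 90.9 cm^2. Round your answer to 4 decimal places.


Step 1: Apply Darcy's law: Q = K * i * A
Step 2: Q = 0.4552 * 0.416 * 90.9
Step 3: Q = 17.2131 cm^3/s

17.2131


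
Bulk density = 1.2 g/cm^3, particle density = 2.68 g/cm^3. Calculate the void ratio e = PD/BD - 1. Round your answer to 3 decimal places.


Step 1: e = PD / BD - 1
Step 2: e = 2.68 / 1.2 - 1
Step 3: e = 2.23333 - 1
Step 4: e = 1.233

1.233


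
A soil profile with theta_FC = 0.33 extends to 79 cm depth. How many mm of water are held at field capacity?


Step 1: Water (mm) = theta_FC * depth (cm) * 10
Step 2: Water = 0.33 * 79 * 10
Step 3: Water = 260.7 mm

260.7


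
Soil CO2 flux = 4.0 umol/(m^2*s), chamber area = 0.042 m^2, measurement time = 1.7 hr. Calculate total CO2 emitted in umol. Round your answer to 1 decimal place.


Step 1: Convert time to seconds: 1.7 hr * 3600 = 6120.0 s
Step 2: Total = flux * area * time_s
Step 3: Total = 4.0 * 0.042 * 6120.0
Step 4: Total = 1028.2 umol

1028.2


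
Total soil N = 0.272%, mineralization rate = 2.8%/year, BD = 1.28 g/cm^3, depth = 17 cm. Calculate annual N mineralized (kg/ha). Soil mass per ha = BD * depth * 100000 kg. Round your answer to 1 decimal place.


Step 1: Soil mass per ha = BD * depth * 100000 = 1.28 * 17 * 100000 = 2176000 kg
Step 2: Total N pool = soil mass * N%/100 = 2176000 * 0.272/100 = 5918.72 kg/ha
Step 3: N mineralized = N pool * rate%/100 = 5918.72 * 2.8/100 = 165.7 kg/ha/yr

165.7


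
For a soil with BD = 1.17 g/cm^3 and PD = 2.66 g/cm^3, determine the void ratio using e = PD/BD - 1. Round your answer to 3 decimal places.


Step 1: e = PD / BD - 1
Step 2: e = 2.66 / 1.17 - 1
Step 3: e = 2.2735 - 1
Step 4: e = 1.274

1.274


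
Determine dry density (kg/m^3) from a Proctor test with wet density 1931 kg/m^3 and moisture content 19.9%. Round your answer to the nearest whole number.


Step 1: Dry density = wet density / (1 + w/100)
Step 2: Dry density = 1931 / (1 + 19.9/100)
Step 3: Dry density = 1931 / 1.199
Step 4: Dry density = 1611 kg/m^3

1611


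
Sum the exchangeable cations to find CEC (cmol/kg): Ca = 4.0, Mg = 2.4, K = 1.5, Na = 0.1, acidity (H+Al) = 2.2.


Step 1: CEC = Ca + Mg + K + Na + (H+Al)
Step 2: CEC = 4.0 + 2.4 + 1.5 + 0.1 + 2.2
Step 3: CEC = 10.2 cmol/kg

10.2


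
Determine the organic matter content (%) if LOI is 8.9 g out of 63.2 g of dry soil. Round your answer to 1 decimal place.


Step 1: OM% = 100 * LOI / sample mass
Step 2: OM = 100 * 8.9 / 63.2
Step 3: OM = 14.1%

14.1


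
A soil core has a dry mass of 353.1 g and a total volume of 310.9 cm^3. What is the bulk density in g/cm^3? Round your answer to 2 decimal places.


Step 1: Identify the formula: BD = dry mass / volume
Step 2: Substitute values: BD = 353.1 / 310.9
Step 3: BD = 1.14 g/cm^3

1.14


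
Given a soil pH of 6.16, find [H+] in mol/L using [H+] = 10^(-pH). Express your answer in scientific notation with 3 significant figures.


Step 1: [H+] = 10^(-pH)
Step 2: [H+] = 10^(-6.16)
Step 3: [H+] = 6.92e-07 mol/L

6.92e-07


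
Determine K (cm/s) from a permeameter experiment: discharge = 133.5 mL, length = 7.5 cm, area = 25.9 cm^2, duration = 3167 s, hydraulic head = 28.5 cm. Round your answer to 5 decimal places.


Step 1: K = Q * L / (A * t * h)
Step 2: Numerator = 133.5 * 7.5 = 1001.25
Step 3: Denominator = 25.9 * 3167 * 28.5 = 2337721.05
Step 4: K = 1001.25 / 2337721.05 = 0.00043 cm/s

0.00043


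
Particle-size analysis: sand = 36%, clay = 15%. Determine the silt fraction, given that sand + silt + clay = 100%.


Step 1: sand + silt + clay = 100%
Step 2: silt = 100 - sand - clay
Step 3: silt = 100 - 36 - 15
Step 4: silt = 49%

49


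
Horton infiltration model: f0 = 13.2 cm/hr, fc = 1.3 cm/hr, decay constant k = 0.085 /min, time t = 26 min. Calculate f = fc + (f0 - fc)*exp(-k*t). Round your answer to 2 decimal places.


Step 1: f = fc + (f0 - fc) * exp(-k * t)
Step 2: exp(-0.085 * 26) = 0.109701
Step 3: f = 1.3 + (13.2 - 1.3) * 0.109701
Step 4: f = 1.3 + 11.9 * 0.109701
Step 5: f = 2.61 cm/hr

2.61


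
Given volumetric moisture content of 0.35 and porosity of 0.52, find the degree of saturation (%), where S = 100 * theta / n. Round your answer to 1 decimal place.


Step 1: S = 100 * theta_v / n
Step 2: S = 100 * 0.35 / 0.52
Step 3: S = 67.3%

67.3


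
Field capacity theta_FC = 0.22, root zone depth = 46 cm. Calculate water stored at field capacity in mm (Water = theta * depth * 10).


Step 1: Water (mm) = theta_FC * depth (cm) * 10
Step 2: Water = 0.22 * 46 * 10
Step 3: Water = 101.2 mm

101.2


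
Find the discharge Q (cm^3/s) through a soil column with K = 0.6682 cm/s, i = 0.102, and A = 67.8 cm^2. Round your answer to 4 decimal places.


Step 1: Apply Darcy's law: Q = K * i * A
Step 2: Q = 0.6682 * 0.102 * 67.8
Step 3: Q = 4.621 cm^3/s

4.621


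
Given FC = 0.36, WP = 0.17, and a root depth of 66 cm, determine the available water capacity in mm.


Step 1: Available water = (FC - WP) * depth * 10
Step 2: AW = (0.36 - 0.17) * 66 * 10
Step 3: AW = 0.19 * 66 * 10
Step 4: AW = 125.4 mm

125.4


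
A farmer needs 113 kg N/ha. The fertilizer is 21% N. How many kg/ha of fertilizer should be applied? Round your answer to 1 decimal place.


Step 1: Fertilizer rate = target N / (N content / 100)
Step 2: Rate = 113 / (21 / 100)
Step 3: Rate = 113 / 0.21
Step 4: Rate = 538.1 kg/ha

538.1


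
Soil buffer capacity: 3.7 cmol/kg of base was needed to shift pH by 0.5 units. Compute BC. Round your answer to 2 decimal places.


Step 1: BC = change in base / change in pH
Step 2: BC = 3.7 / 0.5
Step 3: BC = 7.4 cmol/(kg*pH unit)

7.4


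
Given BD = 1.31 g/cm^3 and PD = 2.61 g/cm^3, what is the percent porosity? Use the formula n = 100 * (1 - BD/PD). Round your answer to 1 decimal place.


Step 1: Formula: n = 100 * (1 - BD / PD)
Step 2: n = 100 * (1 - 1.31 / 2.61)
Step 3: n = 100 * (1 - 0.50192)
Step 4: n = 49.8%

49.8


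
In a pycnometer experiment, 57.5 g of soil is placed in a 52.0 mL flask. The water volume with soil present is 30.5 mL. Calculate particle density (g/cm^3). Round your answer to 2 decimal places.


Step 1: Volume of solids = flask volume - water volume with soil
Step 2: V_solids = 52.0 - 30.5 = 21.5 mL
Step 3: Particle density = mass / V_solids = 57.5 / 21.5 = 2.67 g/cm^3

2.67


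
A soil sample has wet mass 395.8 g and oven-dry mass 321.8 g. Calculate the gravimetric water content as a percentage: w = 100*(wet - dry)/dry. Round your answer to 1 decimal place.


Step 1: Water mass = wet - dry = 395.8 - 321.8 = 74.0 g
Step 2: w = 100 * water mass / dry mass
Step 3: w = 100 * 74.0 / 321.8 = 23.0%

23.0


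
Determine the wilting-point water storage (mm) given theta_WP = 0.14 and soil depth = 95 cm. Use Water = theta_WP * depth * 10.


Step 1: Water (mm) = theta_WP * depth * 10
Step 2: Water = 0.14 * 95 * 10
Step 3: Water = 133.0 mm

133.0


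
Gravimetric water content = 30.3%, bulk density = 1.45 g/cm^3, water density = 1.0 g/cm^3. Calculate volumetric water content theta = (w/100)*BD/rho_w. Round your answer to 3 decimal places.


Step 1: theta = (w / 100) * BD / rho_w
Step 2: theta = (30.3 / 100) * 1.45 / 1.0
Step 3: theta = 0.303 * 1.45
Step 4: theta = 0.439

0.439


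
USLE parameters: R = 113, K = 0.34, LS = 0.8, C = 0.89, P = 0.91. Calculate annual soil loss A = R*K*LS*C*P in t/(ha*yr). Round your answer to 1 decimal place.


Step 1: A = R * K * LS * C * P
Step 2: R * K = 113 * 0.34 = 38.42
Step 3: (R*K) * LS = 38.42 * 0.8 = 30.736
Step 4: * C * P = 30.736 * 0.89 * 0.91 = 24.9
Step 5: A = 24.9 t/(ha*yr)

24.9


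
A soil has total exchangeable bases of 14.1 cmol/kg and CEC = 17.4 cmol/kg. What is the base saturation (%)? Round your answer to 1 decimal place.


Step 1: BS = 100 * (sum of bases) / CEC
Step 2: BS = 100 * 14.1 / 17.4
Step 3: BS = 81.0%

81.0


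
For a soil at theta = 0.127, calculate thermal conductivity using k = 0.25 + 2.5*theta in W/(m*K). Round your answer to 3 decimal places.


Step 1: k = 0.25 + 2.5 * theta
Step 2: k = 0.25 + 2.5 * 0.127
Step 3: k = 0.25 + 0.318
Step 4: k = 0.568 W/(m*K)

0.568


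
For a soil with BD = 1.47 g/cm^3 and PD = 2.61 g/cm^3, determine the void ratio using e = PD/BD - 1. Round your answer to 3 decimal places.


Step 1: e = PD / BD - 1
Step 2: e = 2.61 / 1.47 - 1
Step 3: e = 1.77551 - 1
Step 4: e = 0.776

0.776


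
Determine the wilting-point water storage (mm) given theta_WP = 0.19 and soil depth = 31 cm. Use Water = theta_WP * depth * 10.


Step 1: Water (mm) = theta_WP * depth * 10
Step 2: Water = 0.19 * 31 * 10
Step 3: Water = 58.9 mm

58.9


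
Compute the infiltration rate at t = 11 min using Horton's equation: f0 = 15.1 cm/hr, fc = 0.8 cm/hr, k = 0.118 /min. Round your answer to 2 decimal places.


Step 1: f = fc + (f0 - fc) * exp(-k * t)
Step 2: exp(-0.118 * 11) = 0.273077
Step 3: f = 0.8 + (15.1 - 0.8) * 0.273077
Step 4: f = 0.8 + 14.3 * 0.273077
Step 5: f = 4.71 cm/hr

4.71


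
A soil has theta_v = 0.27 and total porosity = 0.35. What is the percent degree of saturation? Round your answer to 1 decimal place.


Step 1: S = 100 * theta_v / n
Step 2: S = 100 * 0.27 / 0.35
Step 3: S = 77.1%

77.1


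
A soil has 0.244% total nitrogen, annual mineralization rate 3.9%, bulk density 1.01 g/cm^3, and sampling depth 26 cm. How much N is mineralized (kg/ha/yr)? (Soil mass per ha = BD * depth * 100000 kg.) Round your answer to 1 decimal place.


Step 1: Soil mass per ha = BD * depth * 100000 = 1.01 * 26 * 100000 = 2626000 kg
Step 2: Total N pool = soil mass * N%/100 = 2626000 * 0.244/100 = 6407.44 kg/ha
Step 3: N mineralized = N pool * rate%/100 = 6407.44 * 3.9/100 = 249.9 kg/ha/yr

249.9
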